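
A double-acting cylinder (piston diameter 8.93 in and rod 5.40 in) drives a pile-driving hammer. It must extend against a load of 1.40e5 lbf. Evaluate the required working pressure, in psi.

Cap-side area A_cap = π/4 × (8.93 in)² = 62.63 in^2
P = F / A = 1.40e5 lbf / A

P ≈ 2240 psi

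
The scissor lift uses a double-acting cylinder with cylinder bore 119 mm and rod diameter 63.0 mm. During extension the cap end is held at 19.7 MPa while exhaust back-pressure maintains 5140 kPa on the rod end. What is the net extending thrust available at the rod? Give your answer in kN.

F ≈ 178 kN

Cap-side area A_cap = π/4 × (119 mm)² = 11120 mm^2
Rod-side annular area A_ann = π/4 × (119² − 63.0²) = 8005 mm^2
Net thrust = P_cap·A_cap − P_rod·A_ann = 219.1 kN − 41.14 kN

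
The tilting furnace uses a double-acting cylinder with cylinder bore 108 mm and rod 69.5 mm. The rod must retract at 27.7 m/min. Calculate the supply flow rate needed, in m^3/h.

Rod-side annular area A_ann = π/4 × (108² − 69.5²) = 5367 mm^2
Q = A × v

Q ≈ 8.92 m^3/h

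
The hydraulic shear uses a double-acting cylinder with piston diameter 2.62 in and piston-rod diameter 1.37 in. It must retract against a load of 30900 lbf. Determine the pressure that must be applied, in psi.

P ≈ 7890 psi

Rod-side annular area A_ann = π/4 × (2.62² − 1.37²) = 3.917 in^2
Retraction: pressure acts on the annular area.
P = F / A = 30900 lbf / A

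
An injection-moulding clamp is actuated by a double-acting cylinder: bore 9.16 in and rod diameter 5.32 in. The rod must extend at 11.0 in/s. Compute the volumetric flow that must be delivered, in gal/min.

Cap-side area A_cap = π/4 × (9.16 in)² = 65.90 in^2
Q = A × v

Q ≈ 188 gal/min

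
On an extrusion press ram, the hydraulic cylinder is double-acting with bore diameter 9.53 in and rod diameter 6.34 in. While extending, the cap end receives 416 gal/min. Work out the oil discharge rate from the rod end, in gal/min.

Cap-side area A_cap = π/4 × (9.53 in)² = 71.33 in^2
Rod-side annular area A_ann = π/4 × (9.53² − 6.34²) = 39.76 in^2
Piston speed v = Q_in/A_cap; rod-end outflow Q_out = v × A_ann = Q_in × A_ann/A_cap.

Q_out ≈ 232 gal/min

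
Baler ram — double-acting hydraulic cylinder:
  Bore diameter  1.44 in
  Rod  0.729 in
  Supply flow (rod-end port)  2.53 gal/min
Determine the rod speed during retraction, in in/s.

Rod-side annular area A_ann = π/4 × (1.44² − 0.729²) = 1.211 in^2
Flow into the rod-end port fills the annular volume.
v = Q / A

v ≈ 8.04 in/s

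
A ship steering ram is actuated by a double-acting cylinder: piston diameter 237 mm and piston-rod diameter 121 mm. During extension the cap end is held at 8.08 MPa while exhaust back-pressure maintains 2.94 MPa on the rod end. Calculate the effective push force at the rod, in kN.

F ≈ 261 kN

Cap-side area A_cap = π/4 × (237 mm)² = 44120 mm^2
Rod-side annular area A_ann = π/4 × (237² − 121²) = 32620 mm^2
Net thrust = P_cap·A_cap − P_rod·A_ann = 356.4 kN − 95.89 kN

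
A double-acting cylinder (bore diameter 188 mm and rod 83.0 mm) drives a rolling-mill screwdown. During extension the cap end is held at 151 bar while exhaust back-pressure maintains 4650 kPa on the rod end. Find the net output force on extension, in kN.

F ≈ 315 kN

Cap-side area A_cap = π/4 × (188 mm)² = 27760 mm^2
Rod-side annular area A_ann = π/4 × (188² − 83.0²) = 22350 mm^2
Net thrust = P_cap·A_cap − P_rod·A_ann = 419.2 kN − 103.9 kN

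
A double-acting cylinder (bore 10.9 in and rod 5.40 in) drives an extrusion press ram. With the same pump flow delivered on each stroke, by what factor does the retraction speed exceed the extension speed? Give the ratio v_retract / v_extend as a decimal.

v_ret/v_ext ≈ 1.33

Cap-side area A_cap = π/4 × (10.9 in)² = 93.31 in^2
Rod-side annular area A_ann = π/4 × (10.9² − 5.40²) = 70.41 in^2
For equal Q, v ∝ 1/A, so v_ret/v_ext = A_cap/A_ann.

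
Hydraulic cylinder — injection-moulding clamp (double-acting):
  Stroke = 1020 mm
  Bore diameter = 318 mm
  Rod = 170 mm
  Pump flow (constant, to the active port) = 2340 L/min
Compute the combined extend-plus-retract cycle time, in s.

t ≈ 3.56 s

Cap-side area A_cap = π/4 × (318 mm)² = 79420 mm^2
Rod-side annular area A_ann = π/4 × (318² − 170²) = 56720 mm^2
t_ext = A_cap·L/Q = 2.077 s
t_ret = A_ann·L/Q = 1.484 s
t_cycle = t_ext + t_ret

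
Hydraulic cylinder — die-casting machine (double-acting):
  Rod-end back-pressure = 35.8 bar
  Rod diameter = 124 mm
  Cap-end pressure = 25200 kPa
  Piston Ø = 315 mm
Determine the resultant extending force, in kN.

F ≈ 1730 kN

Cap-side area A_cap = π/4 × (315 mm)² = 77930 mm^2
Rod-side annular area A_ann = π/4 × (315² − 124²) = 65850 mm^2
Net thrust = P_cap·A_cap − P_rod·A_ann = 1964 kN − 235.8 kN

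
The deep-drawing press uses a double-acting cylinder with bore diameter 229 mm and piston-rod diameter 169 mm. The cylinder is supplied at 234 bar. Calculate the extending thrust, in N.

F ≈ 9.64e5 N

Cap-side area A_cap = π/4 × (229 mm)² = 41190 mm^2
F = P × A_cap = 234 bar × A_cap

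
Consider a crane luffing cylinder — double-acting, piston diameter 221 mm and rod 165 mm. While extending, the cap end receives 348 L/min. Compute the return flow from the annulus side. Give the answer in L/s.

Q_out ≈ 2.57 L/s

Cap-side area A_cap = π/4 × (221 mm)² = 38360 mm^2
Rod-side annular area A_ann = π/4 × (221² − 165²) = 16980 mm^2
Piston speed v = Q_in/A_cap; rod-end outflow Q_out = v × A_ann = Q_in × A_ann/A_cap.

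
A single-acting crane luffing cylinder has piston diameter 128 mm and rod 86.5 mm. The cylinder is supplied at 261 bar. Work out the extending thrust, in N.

Cap-side area A_cap = π/4 × (128 mm)² = 12870 mm^2
F = P × A_cap = 261 bar × A_cap

F ≈ 3.36e5 N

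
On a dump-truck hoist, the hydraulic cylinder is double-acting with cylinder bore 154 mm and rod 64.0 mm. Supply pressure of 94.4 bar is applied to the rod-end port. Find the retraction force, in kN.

F ≈ 145 kN

Rod-side annular area A_ann = π/4 × (154² − 64.0²) = 15410 mm^2
On retraction the pressure acts on the annular area (bore minus rod).
F = P × A_ann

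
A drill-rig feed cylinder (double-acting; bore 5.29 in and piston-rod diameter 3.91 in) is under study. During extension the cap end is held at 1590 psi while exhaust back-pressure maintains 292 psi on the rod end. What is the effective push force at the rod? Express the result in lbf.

F ≈ 32000 lbf

Cap-side area A_cap = π/4 × (5.29 in)² = 21.98 in^2
Rod-side annular area A_ann = π/4 × (5.29² − 3.91²) = 9.971 in^2
Net thrust = P_cap·A_cap − P_rod·A_ann = 34950 lbf − 2912 lbf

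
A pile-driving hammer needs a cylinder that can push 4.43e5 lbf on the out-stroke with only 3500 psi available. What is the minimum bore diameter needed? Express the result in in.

Extension force acts on the full piston face: F = P × (π/4)D².
D = √(4F / (πP)) = √(4 × 4.43e5 lbf / (π × 3500 psi))

D ≈ 12.7 in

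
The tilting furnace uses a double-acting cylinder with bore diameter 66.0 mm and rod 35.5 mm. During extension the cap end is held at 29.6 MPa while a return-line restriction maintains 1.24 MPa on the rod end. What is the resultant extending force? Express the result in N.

Cap-side area A_cap = π/4 × (66.0 mm)² = 3421 mm^2
Rod-side annular area A_ann = π/4 × (66.0² − 35.5²) = 2431 mm^2
Net thrust = P_cap·A_cap − P_rod·A_ann = 1.013e5 N − 3015 N

F ≈ 98300 N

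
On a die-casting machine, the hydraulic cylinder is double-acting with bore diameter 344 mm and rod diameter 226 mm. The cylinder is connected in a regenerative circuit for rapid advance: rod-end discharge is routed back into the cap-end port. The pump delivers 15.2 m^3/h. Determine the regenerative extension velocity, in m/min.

In regeneration the rod-end outflow joins the pump flow into the cap end, so the net volume the pump must supply per unit advance equals the rod cross-section area.
Rod cross-section A_rod = π/4 × (226 mm)² = 40110 mm^2
v = Q_pump / A_rod

v ≈ 6.32 m/min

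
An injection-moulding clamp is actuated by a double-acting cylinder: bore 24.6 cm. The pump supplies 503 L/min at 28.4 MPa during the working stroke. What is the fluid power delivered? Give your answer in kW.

W ≈ 238 kW

Hydraulic power = P × Q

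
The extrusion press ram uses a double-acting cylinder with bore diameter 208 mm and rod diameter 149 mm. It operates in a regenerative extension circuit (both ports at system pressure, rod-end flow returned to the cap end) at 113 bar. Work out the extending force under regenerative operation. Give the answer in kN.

F ≈ 197 kN

With equal pressure on both faces, forces on the annular region cancel; the net push is pressure × rod cross-section.
Rod cross-section A_rod = π/4 × (149 mm)² = 17440 mm^2
F = P × A_rod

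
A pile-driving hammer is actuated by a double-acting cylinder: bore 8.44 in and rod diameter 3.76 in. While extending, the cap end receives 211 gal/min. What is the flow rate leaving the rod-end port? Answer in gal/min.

Cap-side area A_cap = π/4 × (8.44 in)² = 55.95 in^2
Rod-side annular area A_ann = π/4 × (8.44² − 3.76²) = 44.84 in^2
Piston speed v = Q_in/A_cap; rod-end outflow Q_out = v × A_ann = Q_in × A_ann/A_cap.

Q_out ≈ 169 gal/min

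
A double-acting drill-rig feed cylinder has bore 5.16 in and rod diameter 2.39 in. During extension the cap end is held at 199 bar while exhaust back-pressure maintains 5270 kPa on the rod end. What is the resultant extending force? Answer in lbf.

F ≈ 47800 lbf

Cap-side area A_cap = π/4 × (5.16 in)² = 20.91 in^2
Rod-side annular area A_ann = π/4 × (5.16² − 2.39²) = 16.43 in^2
Net thrust = P_cap·A_cap − P_rod·A_ann = 60360 lbf − 12550 lbf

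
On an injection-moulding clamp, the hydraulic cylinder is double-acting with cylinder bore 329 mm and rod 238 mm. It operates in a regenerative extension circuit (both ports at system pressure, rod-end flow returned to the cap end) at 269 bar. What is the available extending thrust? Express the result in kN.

F ≈ 1200 kN

With equal pressure on both faces, forces on the annular region cancel; the net push is pressure × rod cross-section.
Rod cross-section A_rod = π/4 × (238 mm)² = 44490 mm^2
F = P × A_rod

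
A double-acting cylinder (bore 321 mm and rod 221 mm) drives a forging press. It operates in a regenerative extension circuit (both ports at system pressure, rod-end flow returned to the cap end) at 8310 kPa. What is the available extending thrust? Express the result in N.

F ≈ 3.19e5 N

With equal pressure on both faces, forces on the annular region cancel; the net push is pressure × rod cross-section.
Rod cross-section A_rod = π/4 × (221 mm)² = 38360 mm^2
F = P × A_rod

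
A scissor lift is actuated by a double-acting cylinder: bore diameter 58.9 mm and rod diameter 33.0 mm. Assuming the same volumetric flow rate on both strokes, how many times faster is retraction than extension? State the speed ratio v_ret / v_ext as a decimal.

Cap-side area A_cap = π/4 × (58.9 mm)² = 2725 mm^2
Rod-side annular area A_ann = π/4 × (58.9² − 33.0²) = 1869 mm^2
For equal Q, v ∝ 1/A, so v_ret/v_ext = A_cap/A_ann.

v_ret/v_ext ≈ 1.46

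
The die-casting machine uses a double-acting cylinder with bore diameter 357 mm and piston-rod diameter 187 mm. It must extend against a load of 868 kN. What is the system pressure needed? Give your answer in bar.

Cap-side area A_cap = π/4 × (357 mm)² = 1.001e5 mm^2
P = F / A = 868 kN / A

P ≈ 86.7 bar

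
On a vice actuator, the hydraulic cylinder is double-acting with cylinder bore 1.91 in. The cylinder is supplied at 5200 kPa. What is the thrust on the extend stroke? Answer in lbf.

Cap-side area A_cap = π/4 × (1.91 in)² = 2.865 in^2
F = P × A_cap = 5200 kPa × A_cap

F ≈ 2160 lbf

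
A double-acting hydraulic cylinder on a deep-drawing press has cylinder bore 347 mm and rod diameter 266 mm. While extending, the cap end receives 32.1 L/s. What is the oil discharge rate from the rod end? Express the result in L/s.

Q_out ≈ 13.2 L/s

Cap-side area A_cap = π/4 × (347 mm)² = 94570 mm^2
Rod-side annular area A_ann = π/4 × (347² − 266²) = 39000 mm^2
Piston speed v = Q_in/A_cap; rod-end outflow Q_out = v × A_ann = Q_in × A_ann/A_cap.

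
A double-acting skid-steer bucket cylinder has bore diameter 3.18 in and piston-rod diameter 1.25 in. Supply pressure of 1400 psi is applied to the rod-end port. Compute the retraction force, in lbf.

F ≈ 9400 lbf

Rod-side annular area A_ann = π/4 × (3.18² − 1.25²) = 6.715 in^2
On retraction the pressure acts on the annular area (bore minus rod).
F = P × A_ann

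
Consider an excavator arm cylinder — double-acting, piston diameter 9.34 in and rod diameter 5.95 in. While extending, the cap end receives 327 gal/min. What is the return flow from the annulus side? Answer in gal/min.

Cap-side area A_cap = π/4 × (9.34 in)² = 68.51 in^2
Rod-side annular area A_ann = π/4 × (9.34² − 5.95²) = 40.71 in^2
Piston speed v = Q_in/A_cap; rod-end outflow Q_out = v × A_ann = Q_in × A_ann/A_cap.

Q_out ≈ 194 gal/min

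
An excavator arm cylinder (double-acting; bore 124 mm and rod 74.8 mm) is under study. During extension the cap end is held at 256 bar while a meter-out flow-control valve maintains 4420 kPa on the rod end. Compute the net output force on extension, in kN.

F ≈ 275 kN

Cap-side area A_cap = π/4 × (124 mm)² = 12080 mm^2
Rod-side annular area A_ann = π/4 × (124² − 74.8²) = 7682 mm^2
Net thrust = P_cap·A_cap − P_rod·A_ann = 309.2 kN − 33.95 kN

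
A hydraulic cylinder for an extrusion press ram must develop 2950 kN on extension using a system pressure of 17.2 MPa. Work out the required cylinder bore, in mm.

D ≈ 467 mm

Extension force acts on the full piston face: F = P × (π/4)D².
D = √(4F / (πP)) = √(4 × 2950 kN / (π × 17.2 MPa))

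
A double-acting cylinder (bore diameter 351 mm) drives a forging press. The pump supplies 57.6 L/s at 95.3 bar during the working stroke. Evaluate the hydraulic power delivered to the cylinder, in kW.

W ≈ 549 kW

Hydraulic power = P × Q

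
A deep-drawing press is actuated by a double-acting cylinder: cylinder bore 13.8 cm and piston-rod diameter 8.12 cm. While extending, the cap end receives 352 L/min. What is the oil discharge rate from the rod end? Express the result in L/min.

Cap-side area A_cap = π/4 × (13.8 cm)² = 149.6 cm^2
Rod-side annular area A_ann = π/4 × (13.8² − 8.12²) = 97.79 cm^2
Piston speed v = Q_in/A_cap; rod-end outflow Q_out = v × A_ann = Q_in × A_ann/A_cap.

Q_out ≈ 230 L/min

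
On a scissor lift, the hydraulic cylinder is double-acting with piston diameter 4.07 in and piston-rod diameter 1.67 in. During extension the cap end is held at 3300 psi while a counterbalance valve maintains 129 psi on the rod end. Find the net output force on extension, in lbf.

Cap-side area A_cap = π/4 × (4.07 in)² = 13.01 in^2
Rod-side annular area A_ann = π/4 × (4.07² − 1.67²) = 10.82 in^2
Net thrust = P_cap·A_cap − P_rod·A_ann = 42930 lbf − 1396 lbf

F ≈ 41500 lbf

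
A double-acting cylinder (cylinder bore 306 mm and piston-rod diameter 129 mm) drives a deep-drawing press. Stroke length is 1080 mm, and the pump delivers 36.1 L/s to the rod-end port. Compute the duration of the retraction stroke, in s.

t ≈ 1.81 s

Rod-side annular area A_ann = π/4 × (306² − 129²) = 60470 mm^2
Swept volume V = A × L; t = V / Q = A·L / Q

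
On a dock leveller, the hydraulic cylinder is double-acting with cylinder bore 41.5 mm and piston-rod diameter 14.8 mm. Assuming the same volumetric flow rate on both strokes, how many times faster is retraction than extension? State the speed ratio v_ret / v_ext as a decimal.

Cap-side area A_cap = π/4 × (41.5 mm)² = 1353 mm^2
Rod-side annular area A_ann = π/4 × (41.5² − 14.8²) = 1181 mm^2
For equal Q, v ∝ 1/A, so v_ret/v_ext = A_cap/A_ann.

v_ret/v_ext ≈ 1.15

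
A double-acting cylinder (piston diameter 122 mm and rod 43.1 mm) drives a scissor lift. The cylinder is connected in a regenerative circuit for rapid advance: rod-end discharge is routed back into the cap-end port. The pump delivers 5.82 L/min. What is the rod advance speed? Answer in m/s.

v ≈ 0.0665 m/s

In regeneration the rod-end outflow joins the pump flow into the cap end, so the net volume the pump must supply per unit advance equals the rod cross-section area.
Rod cross-section A_rod = π/4 × (43.1 mm)² = 1459 mm^2
v = Q_pump / A_rod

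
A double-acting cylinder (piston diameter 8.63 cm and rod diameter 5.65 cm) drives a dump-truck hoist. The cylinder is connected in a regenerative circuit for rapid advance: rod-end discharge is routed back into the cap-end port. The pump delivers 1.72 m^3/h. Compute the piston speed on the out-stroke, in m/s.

v ≈ 0.191 m/s

In regeneration the rod-end outflow joins the pump flow into the cap end, so the net volume the pump must supply per unit advance equals the rod cross-section area.
Rod cross-section A_rod = π/4 × (5.65 cm)² = 25.07 cm^2
v = Q_pump / A_rod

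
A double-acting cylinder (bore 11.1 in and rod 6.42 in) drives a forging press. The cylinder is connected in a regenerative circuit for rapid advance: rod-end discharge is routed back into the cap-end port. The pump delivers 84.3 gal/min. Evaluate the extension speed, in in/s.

In regeneration the rod-end outflow joins the pump flow into the cap end, so the net volume the pump must supply per unit advance equals the rod cross-section area.
Rod cross-section A_rod = π/4 × (6.42 in)² = 32.37 in^2
v = Q_pump / A_rod

v ≈ 10.0 in/s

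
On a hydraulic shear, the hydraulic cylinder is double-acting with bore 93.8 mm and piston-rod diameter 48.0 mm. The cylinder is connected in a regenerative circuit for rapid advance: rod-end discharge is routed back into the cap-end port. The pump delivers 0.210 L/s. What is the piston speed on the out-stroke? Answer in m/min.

v ≈ 6.96 m/min

In regeneration the rod-end outflow joins the pump flow into the cap end, so the net volume the pump must supply per unit advance equals the rod cross-section area.
Rod cross-section A_rod = π/4 × (48.0 mm)² = 1810 mm^2
v = Q_pump / A_rod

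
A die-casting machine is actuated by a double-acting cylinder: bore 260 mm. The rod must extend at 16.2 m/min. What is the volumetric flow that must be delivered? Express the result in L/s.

Q ≈ 14.3 L/s

Cap-side area A_cap = π/4 × (260 mm)² = 53090 mm^2
Q = A × v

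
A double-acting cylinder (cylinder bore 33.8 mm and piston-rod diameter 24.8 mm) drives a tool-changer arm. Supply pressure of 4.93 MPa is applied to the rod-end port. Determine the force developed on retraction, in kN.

F ≈ 2.04 kN

Rod-side annular area A_ann = π/4 × (33.8² − 24.8²) = 414.2 mm^2
On retraction the pressure acts on the annular area (bore minus rod).
F = P × A_ann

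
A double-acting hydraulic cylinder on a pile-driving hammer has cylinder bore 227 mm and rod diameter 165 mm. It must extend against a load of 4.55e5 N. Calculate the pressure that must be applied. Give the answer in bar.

P ≈ 112 bar

Cap-side area A_cap = π/4 × (227 mm)² = 40470 mm^2
P = F / A = 4.55e5 N / A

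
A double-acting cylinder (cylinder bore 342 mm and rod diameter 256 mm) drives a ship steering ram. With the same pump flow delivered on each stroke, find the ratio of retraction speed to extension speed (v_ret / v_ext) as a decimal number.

Cap-side area A_cap = π/4 × (342 mm)² = 91860 mm^2
Rod-side annular area A_ann = π/4 × (342² − 256²) = 40390 mm^2
For equal Q, v ∝ 1/A, so v_ret/v_ext = A_cap/A_ann.

v_ret/v_ext ≈ 2.27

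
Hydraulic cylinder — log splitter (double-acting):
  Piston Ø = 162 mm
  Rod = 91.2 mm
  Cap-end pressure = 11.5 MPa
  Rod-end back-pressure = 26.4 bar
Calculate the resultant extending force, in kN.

Cap-side area A_cap = π/4 × (162 mm)² = 20610 mm^2
Rod-side annular area A_ann = π/4 × (162² − 91.2²) = 14080 mm^2
Net thrust = P_cap·A_cap − P_rod·A_ann = 237.0 kN − 37.17 kN

F ≈ 200 kN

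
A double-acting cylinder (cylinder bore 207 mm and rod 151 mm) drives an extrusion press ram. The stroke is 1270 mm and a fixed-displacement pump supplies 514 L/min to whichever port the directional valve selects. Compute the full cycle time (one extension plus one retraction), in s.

Cap-side area A_cap = π/4 × (207 mm)² = 33650 mm^2
Rod-side annular area A_ann = π/4 × (207² − 151²) = 15750 mm^2
t_ext = A_cap·L/Q = 4.989 s
t_ret = A_ann·L/Q = 2.334 s
t_cycle = t_ext + t_ret

t ≈ 7.32 s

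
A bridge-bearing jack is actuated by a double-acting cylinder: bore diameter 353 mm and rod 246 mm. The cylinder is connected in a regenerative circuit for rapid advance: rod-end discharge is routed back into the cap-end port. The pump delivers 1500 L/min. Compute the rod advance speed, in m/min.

v ≈ 31.6 m/min

In regeneration the rod-end outflow joins the pump flow into the cap end, so the net volume the pump must supply per unit advance equals the rod cross-section area.
Rod cross-section A_rod = π/4 × (246 mm)² = 47530 mm^2
v = Q_pump / A_rod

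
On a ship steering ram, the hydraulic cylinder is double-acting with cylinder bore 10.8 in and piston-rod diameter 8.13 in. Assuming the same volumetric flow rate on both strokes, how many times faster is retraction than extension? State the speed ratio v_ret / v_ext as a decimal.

Cap-side area A_cap = π/4 × (10.8 in)² = 91.61 in^2
Rod-side annular area A_ann = π/4 × (10.8² − 8.13²) = 39.70 in^2
For equal Q, v ∝ 1/A, so v_ret/v_ext = A_cap/A_ann.

v_ret/v_ext ≈ 2.31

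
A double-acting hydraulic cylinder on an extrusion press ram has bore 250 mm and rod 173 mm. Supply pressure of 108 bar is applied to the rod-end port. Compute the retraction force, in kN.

F ≈ 276 kN

Rod-side annular area A_ann = π/4 × (250² − 173²) = 25580 mm^2
On retraction the pressure acts on the annular area (bore minus rod).
F = P × A_ann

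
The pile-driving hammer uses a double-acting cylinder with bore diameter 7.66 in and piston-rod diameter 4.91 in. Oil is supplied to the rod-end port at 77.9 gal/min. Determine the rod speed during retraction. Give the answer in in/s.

v ≈ 11.0 in/s

Rod-side annular area A_ann = π/4 × (7.66² − 4.91²) = 27.15 in^2
Flow into the rod-end port fills the annular volume.
v = Q / A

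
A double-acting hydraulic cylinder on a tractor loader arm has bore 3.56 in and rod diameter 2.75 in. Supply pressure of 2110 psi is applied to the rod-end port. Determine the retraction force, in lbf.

F ≈ 8470 lbf

Rod-side annular area A_ann = π/4 × (3.56² − 2.75²) = 4.014 in^2
On retraction the pressure acts on the annular area (bore minus rod).
F = P × A_ann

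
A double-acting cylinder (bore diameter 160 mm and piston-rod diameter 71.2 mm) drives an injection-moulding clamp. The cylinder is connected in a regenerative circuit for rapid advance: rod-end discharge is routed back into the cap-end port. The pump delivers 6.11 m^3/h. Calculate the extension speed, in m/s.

v ≈ 0.426 m/s

In regeneration the rod-end outflow joins the pump flow into the cap end, so the net volume the pump must supply per unit advance equals the rod cross-section area.
Rod cross-section A_rod = π/4 × (71.2 mm)² = 3982 mm^2
v = Q_pump / A_rod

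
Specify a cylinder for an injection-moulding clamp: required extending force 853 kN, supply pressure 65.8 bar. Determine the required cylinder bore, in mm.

D ≈ 406 mm

Extension force acts on the full piston face: F = P × (π/4)D².
D = √(4F / (πP)) = √(4 × 853 kN / (π × 65.8 bar))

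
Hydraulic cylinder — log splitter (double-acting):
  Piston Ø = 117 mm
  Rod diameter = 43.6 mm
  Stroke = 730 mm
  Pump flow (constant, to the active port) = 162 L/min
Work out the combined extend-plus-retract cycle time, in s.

Cap-side area A_cap = π/4 × (117 mm)² = 10750 mm^2
Rod-side annular area A_ann = π/4 × (117² − 43.6²) = 9258 mm^2
t_ext = A_cap·L/Q = 2.907 s
t_ret = A_ann·L/Q = 2.503 s
t_cycle = t_ext + t_ret

t ≈ 5.41 s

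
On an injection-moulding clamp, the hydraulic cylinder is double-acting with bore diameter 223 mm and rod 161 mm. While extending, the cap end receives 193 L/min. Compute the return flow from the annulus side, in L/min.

Cap-side area A_cap = π/4 × (223 mm)² = 39060 mm^2
Rod-side annular area A_ann = π/4 × (223² − 161²) = 18700 mm^2
Piston speed v = Q_in/A_cap; rod-end outflow Q_out = v × A_ann = Q_in × A_ann/A_cap.

Q_out ≈ 92.4 L/min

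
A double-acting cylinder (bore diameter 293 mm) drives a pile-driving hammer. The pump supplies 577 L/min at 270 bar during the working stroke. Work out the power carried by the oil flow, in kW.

Hydraulic power = P × Q

W ≈ 260 kW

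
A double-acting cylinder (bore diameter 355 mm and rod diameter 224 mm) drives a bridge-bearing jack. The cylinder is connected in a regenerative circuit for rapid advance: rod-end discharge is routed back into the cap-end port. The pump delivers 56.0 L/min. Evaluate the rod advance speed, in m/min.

v ≈ 1.42 m/min

In regeneration the rod-end outflow joins the pump flow into the cap end, so the net volume the pump must supply per unit advance equals the rod cross-section area.
Rod cross-section A_rod = π/4 × (224 mm)² = 39410 mm^2
v = Q_pump / A_rod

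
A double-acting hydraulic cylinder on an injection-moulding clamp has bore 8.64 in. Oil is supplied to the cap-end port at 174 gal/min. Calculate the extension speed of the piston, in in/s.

v ≈ 11.4 in/s

Cap-side area A_cap = π/4 × (8.64 in)² = 58.63 in^2
v = Q / A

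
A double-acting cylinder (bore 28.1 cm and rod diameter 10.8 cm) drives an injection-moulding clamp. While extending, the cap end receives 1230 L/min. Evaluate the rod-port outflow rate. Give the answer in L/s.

Cap-side area A_cap = π/4 × (28.1 cm)² = 620.2 cm^2
Rod-side annular area A_ann = π/4 × (28.1² − 10.8²) = 528.5 cm^2
Piston speed v = Q_in/A_cap; rod-end outflow Q_out = v × A_ann = Q_in × A_ann/A_cap.

Q_out ≈ 17.5 L/s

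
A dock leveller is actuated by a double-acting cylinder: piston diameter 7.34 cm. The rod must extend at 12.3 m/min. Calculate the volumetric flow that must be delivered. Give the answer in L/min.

Cap-side area A_cap = π/4 × (7.34 cm)² = 42.31 cm^2
Q = A × v

Q ≈ 52.0 L/min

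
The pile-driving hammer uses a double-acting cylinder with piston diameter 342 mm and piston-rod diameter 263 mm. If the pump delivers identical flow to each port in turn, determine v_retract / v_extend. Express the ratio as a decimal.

Cap-side area A_cap = π/4 × (342 mm)² = 91860 mm^2
Rod-side annular area A_ann = π/4 × (342² − 263²) = 37540 mm^2
For equal Q, v ∝ 1/A, so v_ret/v_ext = A_cap/A_ann.

v_ret/v_ext ≈ 2.45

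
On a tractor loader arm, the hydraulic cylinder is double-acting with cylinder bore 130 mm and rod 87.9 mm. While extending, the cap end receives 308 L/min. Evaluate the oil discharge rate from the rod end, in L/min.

Q_out ≈ 167 L/min

Cap-side area A_cap = π/4 × (130 mm)² = 13270 mm^2
Rod-side annular area A_ann = π/4 × (130² − 87.9²) = 7205 mm^2
Piston speed v = Q_in/A_cap; rod-end outflow Q_out = v × A_ann = Q_in × A_ann/A_cap.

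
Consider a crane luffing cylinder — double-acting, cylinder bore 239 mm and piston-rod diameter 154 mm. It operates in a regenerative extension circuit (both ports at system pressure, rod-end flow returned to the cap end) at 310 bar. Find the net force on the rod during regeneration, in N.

F ≈ 5.77e5 N

With equal pressure on both faces, forces on the annular region cancel; the net push is pressure × rod cross-section.
Rod cross-section A_rod = π/4 × (154 mm)² = 18630 mm^2
F = P × A_rod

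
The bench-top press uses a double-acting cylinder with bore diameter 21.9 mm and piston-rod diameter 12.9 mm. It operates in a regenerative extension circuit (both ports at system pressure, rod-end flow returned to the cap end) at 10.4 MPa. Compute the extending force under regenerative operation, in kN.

With equal pressure on both faces, forces on the annular region cancel; the net push is pressure × rod cross-section.
Rod cross-section A_rod = π/4 × (12.9 mm)² = 130.7 mm^2
F = P × A_rod

F ≈ 1.36 kN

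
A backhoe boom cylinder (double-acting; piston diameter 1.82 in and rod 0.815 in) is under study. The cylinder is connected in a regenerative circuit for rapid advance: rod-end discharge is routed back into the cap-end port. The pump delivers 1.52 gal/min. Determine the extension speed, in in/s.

v ≈ 11.2 in/s

In regeneration the rod-end outflow joins the pump flow into the cap end, so the net volume the pump must supply per unit advance equals the rod cross-section area.
Rod cross-section A_rod = π/4 × (0.815 in)² = 0.5217 in^2
v = Q_pump / A_rod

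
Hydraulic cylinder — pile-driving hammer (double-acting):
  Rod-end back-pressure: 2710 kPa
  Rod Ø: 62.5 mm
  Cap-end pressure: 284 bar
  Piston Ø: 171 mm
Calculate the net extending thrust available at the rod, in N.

F ≈ 5.98e5 N

Cap-side area A_cap = π/4 × (171 mm)² = 22970 mm^2
Rod-side annular area A_ann = π/4 × (171² − 62.5²) = 19900 mm^2
Net thrust = P_cap·A_cap − P_rod·A_ann = 6.522e5 N − 53920 N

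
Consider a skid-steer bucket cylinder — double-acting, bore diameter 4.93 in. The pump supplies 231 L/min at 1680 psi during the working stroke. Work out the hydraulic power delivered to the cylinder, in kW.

Hydraulic power = P × Q

W ≈ 44.6 kW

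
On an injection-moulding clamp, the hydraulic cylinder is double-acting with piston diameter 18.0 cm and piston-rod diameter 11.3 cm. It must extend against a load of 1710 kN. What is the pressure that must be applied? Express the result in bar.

P ≈ 672 bar

Cap-side area A_cap = π/4 × (18.0 cm)² = 254.5 cm^2
P = F / A = 1710 kN / A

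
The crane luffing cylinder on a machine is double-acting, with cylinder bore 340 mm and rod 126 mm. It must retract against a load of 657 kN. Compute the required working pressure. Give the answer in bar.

Rod-side annular area A_ann = π/4 × (340² − 126²) = 78320 mm^2
Retraction: pressure acts on the annular area.
P = F / A = 657 kN / A

P ≈ 83.9 bar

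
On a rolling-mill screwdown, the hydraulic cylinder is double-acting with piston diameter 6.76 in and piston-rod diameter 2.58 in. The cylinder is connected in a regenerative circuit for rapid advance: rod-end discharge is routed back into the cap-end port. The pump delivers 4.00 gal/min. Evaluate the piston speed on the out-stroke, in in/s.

In regeneration the rod-end outflow joins the pump flow into the cap end, so the net volume the pump must supply per unit advance equals the rod cross-section area.
Rod cross-section A_rod = π/4 × (2.58 in)² = 5.228 in^2
v = Q_pump / A_rod

v ≈ 2.95 in/s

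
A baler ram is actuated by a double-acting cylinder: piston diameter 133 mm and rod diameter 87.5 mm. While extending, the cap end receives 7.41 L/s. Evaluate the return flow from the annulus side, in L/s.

Cap-side area A_cap = π/4 × (133 mm)² = 13890 mm^2
Rod-side annular area A_ann = π/4 × (133² − 87.5²) = 7880 mm^2
Piston speed v = Q_in/A_cap; rod-end outflow Q_out = v × A_ann = Q_in × A_ann/A_cap.

Q_out ≈ 4.20 L/s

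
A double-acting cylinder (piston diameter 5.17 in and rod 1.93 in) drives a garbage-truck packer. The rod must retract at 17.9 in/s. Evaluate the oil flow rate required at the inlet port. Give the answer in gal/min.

Rod-side annular area A_ann = π/4 × (5.17² − 1.93²) = 18.07 in^2
Q = A × v

Q ≈ 84.0 gal/min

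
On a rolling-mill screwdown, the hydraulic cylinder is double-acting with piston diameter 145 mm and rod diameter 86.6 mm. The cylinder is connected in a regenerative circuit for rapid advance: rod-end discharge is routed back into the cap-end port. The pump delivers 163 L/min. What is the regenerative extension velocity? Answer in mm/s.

v ≈ 461 mm/s

In regeneration the rod-end outflow joins the pump flow into the cap end, so the net volume the pump must supply per unit advance equals the rod cross-section area.
Rod cross-section A_rod = π/4 × (86.6 mm)² = 5890 mm^2
v = Q_pump / A_rod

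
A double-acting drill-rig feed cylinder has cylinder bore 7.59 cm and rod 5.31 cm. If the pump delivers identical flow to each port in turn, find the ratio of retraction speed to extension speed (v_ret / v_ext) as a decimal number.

Cap-side area A_cap = π/4 × (7.59 cm)² = 45.25 cm^2
Rod-side annular area A_ann = π/4 × (7.59² − 5.31²) = 23.10 cm^2
For equal Q, v ∝ 1/A, so v_ret/v_ext = A_cap/A_ann.

v_ret/v_ext ≈ 1.96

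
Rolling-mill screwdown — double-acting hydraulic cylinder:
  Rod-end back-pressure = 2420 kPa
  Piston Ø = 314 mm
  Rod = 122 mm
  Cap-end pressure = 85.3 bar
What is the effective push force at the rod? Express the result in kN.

F ≈ 501 kN

Cap-side area A_cap = π/4 × (314 mm)² = 77440 mm^2
Rod-side annular area A_ann = π/4 × (314² − 122²) = 65750 mm^2
Net thrust = P_cap·A_cap − P_rod·A_ann = 660.5 kN − 159.1 kN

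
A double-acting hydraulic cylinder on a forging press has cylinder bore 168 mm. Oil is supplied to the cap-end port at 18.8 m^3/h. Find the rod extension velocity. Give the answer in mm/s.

Cap-side area A_cap = π/4 × (168 mm)² = 22170 mm^2
v = Q / A

v ≈ 236 mm/s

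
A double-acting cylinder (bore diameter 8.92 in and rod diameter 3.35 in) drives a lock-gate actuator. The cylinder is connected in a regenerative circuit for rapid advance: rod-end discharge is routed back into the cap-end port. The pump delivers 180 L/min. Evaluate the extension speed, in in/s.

v ≈ 20.8 in/s

In regeneration the rod-end outflow joins the pump flow into the cap end, so the net volume the pump must supply per unit advance equals the rod cross-section area.
Rod cross-section A_rod = π/4 × (3.35 in)² = 8.814 in^2
v = Q_pump / A_rod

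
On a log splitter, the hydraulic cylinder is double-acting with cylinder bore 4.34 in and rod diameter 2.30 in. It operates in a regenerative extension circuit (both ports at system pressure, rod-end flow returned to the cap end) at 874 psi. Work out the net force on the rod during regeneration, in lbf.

With equal pressure on both faces, forces on the annular region cancel; the net push is pressure × rod cross-section.
Rod cross-section A_rod = π/4 × (2.30 in)² = 4.155 in^2
F = P × A_rod

F ≈ 3630 lbf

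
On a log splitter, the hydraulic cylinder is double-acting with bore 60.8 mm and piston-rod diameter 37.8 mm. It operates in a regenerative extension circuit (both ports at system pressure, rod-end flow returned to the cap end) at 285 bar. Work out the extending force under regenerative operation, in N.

With equal pressure on both faces, forces on the annular region cancel; the net push is pressure × rod cross-section.
Rod cross-section A_rod = π/4 × (37.8 mm)² = 1122 mm^2
F = P × A_rod

F ≈ 32000 N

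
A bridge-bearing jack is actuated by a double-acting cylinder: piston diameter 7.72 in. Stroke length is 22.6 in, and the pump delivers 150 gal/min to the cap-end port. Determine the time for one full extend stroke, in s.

t ≈ 1.83 s

Cap-side area A_cap = π/4 × (7.72 in)² = 46.81 in^2
Swept volume V = A × L; t = V / Q = A·L / Q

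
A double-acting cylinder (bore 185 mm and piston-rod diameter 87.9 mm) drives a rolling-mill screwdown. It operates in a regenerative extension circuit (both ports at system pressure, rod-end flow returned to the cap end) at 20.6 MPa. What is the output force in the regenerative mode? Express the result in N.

F ≈ 1.25e5 N

With equal pressure on both faces, forces on the annular region cancel; the net push is pressure × rod cross-section.
Rod cross-section A_rod = π/4 × (87.9 mm)² = 6068 mm^2
F = P × A_rod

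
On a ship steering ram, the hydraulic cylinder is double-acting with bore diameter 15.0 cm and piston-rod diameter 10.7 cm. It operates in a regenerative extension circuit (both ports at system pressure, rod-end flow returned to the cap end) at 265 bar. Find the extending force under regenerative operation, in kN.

F ≈ 238 kN

With equal pressure on both faces, forces on the annular region cancel; the net push is pressure × rod cross-section.
Rod cross-section A_rod = π/4 × (10.7 cm)² = 89.92 cm^2
F = P × A_rod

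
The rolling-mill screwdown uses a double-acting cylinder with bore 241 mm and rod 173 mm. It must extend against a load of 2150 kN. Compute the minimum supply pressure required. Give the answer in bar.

Cap-side area A_cap = π/4 × (241 mm)² = 45620 mm^2
P = F / A = 2150 kN / A

P ≈ 471 bar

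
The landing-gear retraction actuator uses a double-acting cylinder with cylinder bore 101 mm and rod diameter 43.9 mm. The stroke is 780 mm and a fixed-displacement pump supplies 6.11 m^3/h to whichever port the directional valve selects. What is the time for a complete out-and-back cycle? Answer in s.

Cap-side area A_cap = π/4 × (101 mm)² = 8012 mm^2
Rod-side annular area A_ann = π/4 × (101² − 43.9²) = 6498 mm^2
t_ext = A_cap·L/Q = 3.682 s
t_ret = A_ann·L/Q = 2.986 s
t_cycle = t_ext + t_ret

t ≈ 6.67 s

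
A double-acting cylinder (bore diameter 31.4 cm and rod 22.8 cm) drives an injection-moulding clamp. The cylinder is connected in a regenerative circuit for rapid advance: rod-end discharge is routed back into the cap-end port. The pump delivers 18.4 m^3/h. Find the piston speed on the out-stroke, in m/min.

In regeneration the rod-end outflow joins the pump flow into the cap end, so the net volume the pump must supply per unit advance equals the rod cross-section area.
Rod cross-section A_rod = π/4 × (22.8 cm)² = 408.3 cm^2
v = Q_pump / A_rod

v ≈ 7.51 m/min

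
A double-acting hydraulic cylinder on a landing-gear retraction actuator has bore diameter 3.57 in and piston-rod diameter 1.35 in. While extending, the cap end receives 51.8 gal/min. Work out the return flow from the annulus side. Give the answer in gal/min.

Q_out ≈ 44.4 gal/min

Cap-side area A_cap = π/4 × (3.57 in)² = 10.01 in^2
Rod-side annular area A_ann = π/4 × (3.57² − 1.35²) = 8.578 in^2
Piston speed v = Q_in/A_cap; rod-end outflow Q_out = v × A_ann = Q_in × A_ann/A_cap.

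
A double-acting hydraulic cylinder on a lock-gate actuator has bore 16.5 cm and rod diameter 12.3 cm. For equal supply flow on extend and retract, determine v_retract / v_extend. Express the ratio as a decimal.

v_ret/v_ext ≈ 2.25

Cap-side area A_cap = π/4 × (16.5 cm)² = 213.8 cm^2
Rod-side annular area A_ann = π/4 × (16.5² − 12.3²) = 95.00 cm^2
For equal Q, v ∝ 1/A, so v_ret/v_ext = A_cap/A_ann.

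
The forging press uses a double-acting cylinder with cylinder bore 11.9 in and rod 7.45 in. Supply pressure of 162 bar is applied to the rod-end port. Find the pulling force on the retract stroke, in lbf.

Rod-side annular area A_ann = π/4 × (11.9² − 7.45²) = 67.63 in^2
On retraction the pressure acts on the annular area (bore minus rod).
F = P × A_ann

F ≈ 1.59e5 lbf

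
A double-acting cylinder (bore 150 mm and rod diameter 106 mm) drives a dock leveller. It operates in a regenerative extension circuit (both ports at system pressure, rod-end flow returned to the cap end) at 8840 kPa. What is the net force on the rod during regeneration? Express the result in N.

With equal pressure on both faces, forces on the annular region cancel; the net push is pressure × rod cross-section.
Rod cross-section A_rod = π/4 × (106 mm)² = 8825 mm^2
F = P × A_rod

F ≈ 78000 N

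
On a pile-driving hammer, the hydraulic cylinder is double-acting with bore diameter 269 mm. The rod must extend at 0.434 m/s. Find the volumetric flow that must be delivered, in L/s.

Cap-side area A_cap = π/4 × (269 mm)² = 56830 mm^2
Q = A × v

Q ≈ 24.7 L/s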